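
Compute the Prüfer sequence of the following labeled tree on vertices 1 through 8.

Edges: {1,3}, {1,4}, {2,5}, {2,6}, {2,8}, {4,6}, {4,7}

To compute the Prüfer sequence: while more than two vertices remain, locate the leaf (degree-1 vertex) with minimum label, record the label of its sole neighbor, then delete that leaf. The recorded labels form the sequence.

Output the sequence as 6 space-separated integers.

Step 1: leaves = {3,5,7,8}. Remove smallest leaf 3, emit neighbor 1.
Step 2: leaves = {1,5,7,8}. Remove smallest leaf 1, emit neighbor 4.
Step 3: leaves = {5,7,8}. Remove smallest leaf 5, emit neighbor 2.
Step 4: leaves = {7,8}. Remove smallest leaf 7, emit neighbor 4.
Step 5: leaves = {4,8}. Remove smallest leaf 4, emit neighbor 6.
Step 6: leaves = {6,8}. Remove smallest leaf 6, emit neighbor 2.
Done: 2 vertices remain (2, 8). Sequence = [1 4 2 4 6 2]

Answer: 1 4 2 4 6 2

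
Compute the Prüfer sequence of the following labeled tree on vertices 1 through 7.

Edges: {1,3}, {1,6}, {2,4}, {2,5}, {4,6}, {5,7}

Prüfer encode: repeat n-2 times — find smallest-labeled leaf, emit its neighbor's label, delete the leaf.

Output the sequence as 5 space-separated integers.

Step 1: leaves = {3,7}. Remove smallest leaf 3, emit neighbor 1.
Step 2: leaves = {1,7}. Remove smallest leaf 1, emit neighbor 6.
Step 3: leaves = {6,7}. Remove smallest leaf 6, emit neighbor 4.
Step 4: leaves = {4,7}. Remove smallest leaf 4, emit neighbor 2.
Step 5: leaves = {2,7}. Remove smallest leaf 2, emit neighbor 5.
Done: 2 vertices remain (5, 7). Sequence = [1 6 4 2 5]

Answer: 1 6 4 2 5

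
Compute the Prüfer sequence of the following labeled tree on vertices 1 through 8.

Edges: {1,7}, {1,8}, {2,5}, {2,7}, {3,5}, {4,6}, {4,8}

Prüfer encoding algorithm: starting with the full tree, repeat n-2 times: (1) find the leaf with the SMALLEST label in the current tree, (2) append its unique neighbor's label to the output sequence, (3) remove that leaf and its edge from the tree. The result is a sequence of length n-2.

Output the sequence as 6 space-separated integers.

Answer: 5 2 7 4 8 1

Derivation:
Step 1: leaves = {3,6}. Remove smallest leaf 3, emit neighbor 5.
Step 2: leaves = {5,6}. Remove smallest leaf 5, emit neighbor 2.
Step 3: leaves = {2,6}. Remove smallest leaf 2, emit neighbor 7.
Step 4: leaves = {6,7}. Remove smallest leaf 6, emit neighbor 4.
Step 5: leaves = {4,7}. Remove smallest leaf 4, emit neighbor 8.
Step 6: leaves = {7,8}. Remove smallest leaf 7, emit neighbor 1.
Done: 2 vertices remain (1, 8). Sequence = [5 2 7 4 8 1]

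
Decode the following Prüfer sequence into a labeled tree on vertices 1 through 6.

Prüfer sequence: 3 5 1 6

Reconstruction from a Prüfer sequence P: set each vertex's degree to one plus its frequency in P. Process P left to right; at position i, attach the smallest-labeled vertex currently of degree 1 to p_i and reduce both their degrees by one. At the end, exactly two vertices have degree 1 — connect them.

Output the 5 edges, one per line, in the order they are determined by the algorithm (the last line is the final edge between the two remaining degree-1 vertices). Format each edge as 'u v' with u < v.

Answer: 2 3
3 5
1 4
1 6
5 6

Derivation:
Initial degrees: {1:2, 2:1, 3:2, 4:1, 5:2, 6:2}
Step 1: smallest deg-1 vertex = 2, p_1 = 3. Add edge {2,3}. Now deg[2]=0, deg[3]=1.
Step 2: smallest deg-1 vertex = 3, p_2 = 5. Add edge {3,5}. Now deg[3]=0, deg[5]=1.
Step 3: smallest deg-1 vertex = 4, p_3 = 1. Add edge {1,4}. Now deg[4]=0, deg[1]=1.
Step 4: smallest deg-1 vertex = 1, p_4 = 6. Add edge {1,6}. Now deg[1]=0, deg[6]=1.
Final: two remaining deg-1 vertices are 5, 6. Add edge {5,6}.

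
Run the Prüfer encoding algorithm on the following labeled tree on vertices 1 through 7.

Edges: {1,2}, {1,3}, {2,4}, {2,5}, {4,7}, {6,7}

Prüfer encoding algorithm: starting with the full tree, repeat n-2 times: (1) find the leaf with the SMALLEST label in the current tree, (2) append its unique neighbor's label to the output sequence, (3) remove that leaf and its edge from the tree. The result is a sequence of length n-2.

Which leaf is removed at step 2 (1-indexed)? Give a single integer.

Step 1: current leaves = {3,5,6}. Remove leaf 3 (neighbor: 1).
Step 2: current leaves = {1,5,6}. Remove leaf 1 (neighbor: 2).

Answer: 1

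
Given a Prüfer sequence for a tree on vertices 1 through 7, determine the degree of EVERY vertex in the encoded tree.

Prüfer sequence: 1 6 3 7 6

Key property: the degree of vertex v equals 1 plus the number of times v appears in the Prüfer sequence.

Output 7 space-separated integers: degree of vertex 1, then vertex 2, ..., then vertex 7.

p_1 = 1: count[1] becomes 1
p_2 = 6: count[6] becomes 1
p_3 = 3: count[3] becomes 1
p_4 = 7: count[7] becomes 1
p_5 = 6: count[6] becomes 2
Degrees (1 + count): deg[1]=1+1=2, deg[2]=1+0=1, deg[3]=1+1=2, deg[4]=1+0=1, deg[5]=1+0=1, deg[6]=1+2=3, deg[7]=1+1=2

Answer: 2 1 2 1 1 3 2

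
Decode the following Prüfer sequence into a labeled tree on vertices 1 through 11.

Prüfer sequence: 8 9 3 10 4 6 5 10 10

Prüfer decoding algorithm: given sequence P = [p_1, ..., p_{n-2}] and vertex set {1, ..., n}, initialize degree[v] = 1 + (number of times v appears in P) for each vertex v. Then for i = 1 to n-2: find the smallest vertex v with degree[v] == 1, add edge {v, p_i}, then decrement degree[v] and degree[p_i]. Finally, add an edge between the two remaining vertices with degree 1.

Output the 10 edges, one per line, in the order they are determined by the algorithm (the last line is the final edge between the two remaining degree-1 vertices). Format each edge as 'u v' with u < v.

Answer: 1 8
2 9
3 7
3 10
4 8
4 6
5 6
5 10
9 10
10 11

Derivation:
Initial degrees: {1:1, 2:1, 3:2, 4:2, 5:2, 6:2, 7:1, 8:2, 9:2, 10:4, 11:1}
Step 1: smallest deg-1 vertex = 1, p_1 = 8. Add edge {1,8}. Now deg[1]=0, deg[8]=1.
Step 2: smallest deg-1 vertex = 2, p_2 = 9. Add edge {2,9}. Now deg[2]=0, deg[9]=1.
Step 3: smallest deg-1 vertex = 7, p_3 = 3. Add edge {3,7}. Now deg[7]=0, deg[3]=1.
Step 4: smallest deg-1 vertex = 3, p_4 = 10. Add edge {3,10}. Now deg[3]=0, deg[10]=3.
Step 5: smallest deg-1 vertex = 8, p_5 = 4. Add edge {4,8}. Now deg[8]=0, deg[4]=1.
Step 6: smallest deg-1 vertex = 4, p_6 = 6. Add edge {4,6}. Now deg[4]=0, deg[6]=1.
Step 7: smallest deg-1 vertex = 6, p_7 = 5. Add edge {5,6}. Now deg[6]=0, deg[5]=1.
Step 8: smallest deg-1 vertex = 5, p_8 = 10. Add edge {5,10}. Now deg[5]=0, deg[10]=2.
Step 9: smallest deg-1 vertex = 9, p_9 = 10. Add edge {9,10}. Now deg[9]=0, deg[10]=1.
Final: two remaining deg-1 vertices are 10, 11. Add edge {10,11}.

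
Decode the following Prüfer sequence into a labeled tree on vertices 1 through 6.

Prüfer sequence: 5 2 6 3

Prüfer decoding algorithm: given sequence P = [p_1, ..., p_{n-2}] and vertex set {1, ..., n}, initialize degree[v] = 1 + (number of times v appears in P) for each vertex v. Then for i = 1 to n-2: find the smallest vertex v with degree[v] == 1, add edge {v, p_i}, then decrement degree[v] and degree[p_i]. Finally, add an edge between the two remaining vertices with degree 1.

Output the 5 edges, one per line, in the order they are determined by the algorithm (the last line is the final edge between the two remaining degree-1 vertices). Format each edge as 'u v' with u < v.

Initial degrees: {1:1, 2:2, 3:2, 4:1, 5:2, 6:2}
Step 1: smallest deg-1 vertex = 1, p_1 = 5. Add edge {1,5}. Now deg[1]=0, deg[5]=1.
Step 2: smallest deg-1 vertex = 4, p_2 = 2. Add edge {2,4}. Now deg[4]=0, deg[2]=1.
Step 3: smallest deg-1 vertex = 2, p_3 = 6. Add edge {2,6}. Now deg[2]=0, deg[6]=1.
Step 4: smallest deg-1 vertex = 5, p_4 = 3. Add edge {3,5}. Now deg[5]=0, deg[3]=1.
Final: two remaining deg-1 vertices are 3, 6. Add edge {3,6}.

Answer: 1 5
2 4
2 6
3 5
3 6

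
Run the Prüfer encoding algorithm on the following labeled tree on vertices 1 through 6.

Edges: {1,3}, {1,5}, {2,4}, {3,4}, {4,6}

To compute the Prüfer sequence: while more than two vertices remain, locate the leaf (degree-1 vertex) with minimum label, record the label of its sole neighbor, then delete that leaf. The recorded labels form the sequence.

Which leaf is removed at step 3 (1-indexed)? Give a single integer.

Step 1: current leaves = {2,5,6}. Remove leaf 2 (neighbor: 4).
Step 2: current leaves = {5,6}. Remove leaf 5 (neighbor: 1).
Step 3: current leaves = {1,6}. Remove leaf 1 (neighbor: 3).

Answer: 1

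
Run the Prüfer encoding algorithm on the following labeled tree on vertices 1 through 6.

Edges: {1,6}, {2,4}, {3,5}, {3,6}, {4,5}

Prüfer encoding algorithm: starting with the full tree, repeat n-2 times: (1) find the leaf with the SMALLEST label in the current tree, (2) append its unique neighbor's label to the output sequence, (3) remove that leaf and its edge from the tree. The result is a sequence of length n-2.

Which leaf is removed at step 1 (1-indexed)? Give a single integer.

Answer: 1

Derivation:
Step 1: current leaves = {1,2}. Remove leaf 1 (neighbor: 6).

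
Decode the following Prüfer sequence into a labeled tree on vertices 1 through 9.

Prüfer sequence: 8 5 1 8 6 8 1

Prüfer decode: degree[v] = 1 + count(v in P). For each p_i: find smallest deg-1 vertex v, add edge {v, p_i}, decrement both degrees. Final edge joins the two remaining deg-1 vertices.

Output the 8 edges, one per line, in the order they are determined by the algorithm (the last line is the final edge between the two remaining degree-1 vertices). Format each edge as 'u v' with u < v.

Answer: 2 8
3 5
1 4
5 8
6 7
6 8
1 8
1 9

Derivation:
Initial degrees: {1:3, 2:1, 3:1, 4:1, 5:2, 6:2, 7:1, 8:4, 9:1}
Step 1: smallest deg-1 vertex = 2, p_1 = 8. Add edge {2,8}. Now deg[2]=0, deg[8]=3.
Step 2: smallest deg-1 vertex = 3, p_2 = 5. Add edge {3,5}. Now deg[3]=0, deg[5]=1.
Step 3: smallest deg-1 vertex = 4, p_3 = 1. Add edge {1,4}. Now deg[4]=0, deg[1]=2.
Step 4: smallest deg-1 vertex = 5, p_4 = 8. Add edge {5,8}. Now deg[5]=0, deg[8]=2.
Step 5: smallest deg-1 vertex = 7, p_5 = 6. Add edge {6,7}. Now deg[7]=0, deg[6]=1.
Step 6: smallest deg-1 vertex = 6, p_6 = 8. Add edge {6,8}. Now deg[6]=0, deg[8]=1.
Step 7: smallest deg-1 vertex = 8, p_7 = 1. Add edge {1,8}. Now deg[8]=0, deg[1]=1.
Final: two remaining deg-1 vertices are 1, 9. Add edge {1,9}.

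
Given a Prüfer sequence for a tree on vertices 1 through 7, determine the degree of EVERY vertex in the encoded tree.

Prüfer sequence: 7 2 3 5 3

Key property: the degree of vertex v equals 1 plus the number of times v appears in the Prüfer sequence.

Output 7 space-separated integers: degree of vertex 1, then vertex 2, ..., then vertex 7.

p_1 = 7: count[7] becomes 1
p_2 = 2: count[2] becomes 1
p_3 = 3: count[3] becomes 1
p_4 = 5: count[5] becomes 1
p_5 = 3: count[3] becomes 2
Degrees (1 + count): deg[1]=1+0=1, deg[2]=1+1=2, deg[3]=1+2=3, deg[4]=1+0=1, deg[5]=1+1=2, deg[6]=1+0=1, deg[7]=1+1=2

Answer: 1 2 3 1 2 1 2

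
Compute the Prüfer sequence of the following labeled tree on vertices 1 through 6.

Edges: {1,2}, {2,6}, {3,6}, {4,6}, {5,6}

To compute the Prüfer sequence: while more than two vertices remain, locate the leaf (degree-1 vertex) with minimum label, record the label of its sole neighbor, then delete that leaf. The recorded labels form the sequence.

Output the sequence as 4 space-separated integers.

Step 1: leaves = {1,3,4,5}. Remove smallest leaf 1, emit neighbor 2.
Step 2: leaves = {2,3,4,5}. Remove smallest leaf 2, emit neighbor 6.
Step 3: leaves = {3,4,5}. Remove smallest leaf 3, emit neighbor 6.
Step 4: leaves = {4,5}. Remove smallest leaf 4, emit neighbor 6.
Done: 2 vertices remain (5, 6). Sequence = [2 6 6 6]

Answer: 2 6 6 6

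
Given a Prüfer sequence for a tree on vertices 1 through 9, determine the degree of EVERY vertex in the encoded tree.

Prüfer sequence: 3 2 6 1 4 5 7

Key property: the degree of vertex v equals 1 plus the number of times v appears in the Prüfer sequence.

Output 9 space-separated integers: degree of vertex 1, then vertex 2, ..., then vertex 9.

Answer: 2 2 2 2 2 2 2 1 1

Derivation:
p_1 = 3: count[3] becomes 1
p_2 = 2: count[2] becomes 1
p_3 = 6: count[6] becomes 1
p_4 = 1: count[1] becomes 1
p_5 = 4: count[4] becomes 1
p_6 = 5: count[5] becomes 1
p_7 = 7: count[7] becomes 1
Degrees (1 + count): deg[1]=1+1=2, deg[2]=1+1=2, deg[3]=1+1=2, deg[4]=1+1=2, deg[5]=1+1=2, deg[6]=1+1=2, deg[7]=1+1=2, deg[8]=1+0=1, deg[9]=1+0=1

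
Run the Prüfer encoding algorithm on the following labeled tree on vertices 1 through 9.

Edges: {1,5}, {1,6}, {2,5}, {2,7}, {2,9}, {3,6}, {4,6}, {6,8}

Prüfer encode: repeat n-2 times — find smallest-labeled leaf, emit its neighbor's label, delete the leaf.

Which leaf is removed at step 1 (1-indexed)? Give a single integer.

Answer: 3

Derivation:
Step 1: current leaves = {3,4,7,8,9}. Remove leaf 3 (neighbor: 6).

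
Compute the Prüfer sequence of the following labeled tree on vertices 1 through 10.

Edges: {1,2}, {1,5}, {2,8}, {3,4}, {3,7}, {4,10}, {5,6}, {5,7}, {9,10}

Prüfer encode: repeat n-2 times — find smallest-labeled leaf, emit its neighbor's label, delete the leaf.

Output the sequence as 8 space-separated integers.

Answer: 5 2 1 5 7 3 4 10

Derivation:
Step 1: leaves = {6,8,9}. Remove smallest leaf 6, emit neighbor 5.
Step 2: leaves = {8,9}. Remove smallest leaf 8, emit neighbor 2.
Step 3: leaves = {2,9}. Remove smallest leaf 2, emit neighbor 1.
Step 4: leaves = {1,9}. Remove smallest leaf 1, emit neighbor 5.
Step 5: leaves = {5,9}. Remove smallest leaf 5, emit neighbor 7.
Step 6: leaves = {7,9}. Remove smallest leaf 7, emit neighbor 3.
Step 7: leaves = {3,9}. Remove smallest leaf 3, emit neighbor 4.
Step 8: leaves = {4,9}. Remove smallest leaf 4, emit neighbor 10.
Done: 2 vertices remain (9, 10). Sequence = [5 2 1 5 7 3 4 10]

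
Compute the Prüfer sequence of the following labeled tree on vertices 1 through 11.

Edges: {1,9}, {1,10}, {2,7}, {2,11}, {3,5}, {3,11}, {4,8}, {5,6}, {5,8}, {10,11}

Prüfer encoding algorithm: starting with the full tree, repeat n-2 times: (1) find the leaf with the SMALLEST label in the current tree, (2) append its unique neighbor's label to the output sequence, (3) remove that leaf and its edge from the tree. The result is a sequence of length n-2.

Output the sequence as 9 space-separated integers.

Answer: 8 5 2 11 5 3 11 1 10

Derivation:
Step 1: leaves = {4,6,7,9}. Remove smallest leaf 4, emit neighbor 8.
Step 2: leaves = {6,7,8,9}. Remove smallest leaf 6, emit neighbor 5.
Step 3: leaves = {7,8,9}. Remove smallest leaf 7, emit neighbor 2.
Step 4: leaves = {2,8,9}. Remove smallest leaf 2, emit neighbor 11.
Step 5: leaves = {8,9}. Remove smallest leaf 8, emit neighbor 5.
Step 6: leaves = {5,9}. Remove smallest leaf 5, emit neighbor 3.
Step 7: leaves = {3,9}. Remove smallest leaf 3, emit neighbor 11.
Step 8: leaves = {9,11}. Remove smallest leaf 9, emit neighbor 1.
Step 9: leaves = {1,11}. Remove smallest leaf 1, emit neighbor 10.
Done: 2 vertices remain (10, 11). Sequence = [8 5 2 11 5 3 11 1 10]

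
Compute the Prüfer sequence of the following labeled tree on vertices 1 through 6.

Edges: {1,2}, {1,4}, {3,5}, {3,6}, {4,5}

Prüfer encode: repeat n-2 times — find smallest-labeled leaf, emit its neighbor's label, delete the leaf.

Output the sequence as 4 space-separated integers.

Answer: 1 4 5 3

Derivation:
Step 1: leaves = {2,6}. Remove smallest leaf 2, emit neighbor 1.
Step 2: leaves = {1,6}. Remove smallest leaf 1, emit neighbor 4.
Step 3: leaves = {4,6}. Remove smallest leaf 4, emit neighbor 5.
Step 4: leaves = {5,6}. Remove smallest leaf 5, emit neighbor 3.
Done: 2 vertices remain (3, 6). Sequence = [1 4 5 3]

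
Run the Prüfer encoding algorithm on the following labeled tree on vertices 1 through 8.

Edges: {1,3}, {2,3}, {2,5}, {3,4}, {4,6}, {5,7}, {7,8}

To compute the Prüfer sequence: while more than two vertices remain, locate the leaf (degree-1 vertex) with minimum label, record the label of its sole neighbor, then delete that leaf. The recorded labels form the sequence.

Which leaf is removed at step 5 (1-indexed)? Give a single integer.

Answer: 2

Derivation:
Step 1: current leaves = {1,6,8}. Remove leaf 1 (neighbor: 3).
Step 2: current leaves = {6,8}. Remove leaf 6 (neighbor: 4).
Step 3: current leaves = {4,8}. Remove leaf 4 (neighbor: 3).
Step 4: current leaves = {3,8}. Remove leaf 3 (neighbor: 2).
Step 5: current leaves = {2,8}. Remove leaf 2 (neighbor: 5).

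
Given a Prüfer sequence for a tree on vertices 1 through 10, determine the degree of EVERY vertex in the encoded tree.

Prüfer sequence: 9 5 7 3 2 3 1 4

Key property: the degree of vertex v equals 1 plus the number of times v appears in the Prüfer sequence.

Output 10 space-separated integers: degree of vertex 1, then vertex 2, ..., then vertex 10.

p_1 = 9: count[9] becomes 1
p_2 = 5: count[5] becomes 1
p_3 = 7: count[7] becomes 1
p_4 = 3: count[3] becomes 1
p_5 = 2: count[2] becomes 1
p_6 = 3: count[3] becomes 2
p_7 = 1: count[1] becomes 1
p_8 = 4: count[4] becomes 1
Degrees (1 + count): deg[1]=1+1=2, deg[2]=1+1=2, deg[3]=1+2=3, deg[4]=1+1=2, deg[5]=1+1=2, deg[6]=1+0=1, deg[7]=1+1=2, deg[8]=1+0=1, deg[9]=1+1=2, deg[10]=1+0=1

Answer: 2 2 3 2 2 1 2 1 2 1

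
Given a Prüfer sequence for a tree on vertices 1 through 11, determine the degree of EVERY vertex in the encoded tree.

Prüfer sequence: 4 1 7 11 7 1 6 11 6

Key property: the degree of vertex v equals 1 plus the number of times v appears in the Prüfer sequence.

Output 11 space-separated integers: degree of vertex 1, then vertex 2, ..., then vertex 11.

p_1 = 4: count[4] becomes 1
p_2 = 1: count[1] becomes 1
p_3 = 7: count[7] becomes 1
p_4 = 11: count[11] becomes 1
p_5 = 7: count[7] becomes 2
p_6 = 1: count[1] becomes 2
p_7 = 6: count[6] becomes 1
p_8 = 11: count[11] becomes 2
p_9 = 6: count[6] becomes 2
Degrees (1 + count): deg[1]=1+2=3, deg[2]=1+0=1, deg[3]=1+0=1, deg[4]=1+1=2, deg[5]=1+0=1, deg[6]=1+2=3, deg[7]=1+2=3, deg[8]=1+0=1, deg[9]=1+0=1, deg[10]=1+0=1, deg[11]=1+2=3

Answer: 3 1 1 2 1 3 3 1 1 1 3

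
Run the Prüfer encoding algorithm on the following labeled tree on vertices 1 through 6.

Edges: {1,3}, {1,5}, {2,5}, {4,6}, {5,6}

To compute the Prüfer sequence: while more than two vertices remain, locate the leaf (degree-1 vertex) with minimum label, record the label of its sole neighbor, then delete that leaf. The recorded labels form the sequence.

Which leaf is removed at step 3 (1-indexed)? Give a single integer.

Answer: 1

Derivation:
Step 1: current leaves = {2,3,4}. Remove leaf 2 (neighbor: 5).
Step 2: current leaves = {3,4}. Remove leaf 3 (neighbor: 1).
Step 3: current leaves = {1,4}. Remove leaf 1 (neighbor: 5).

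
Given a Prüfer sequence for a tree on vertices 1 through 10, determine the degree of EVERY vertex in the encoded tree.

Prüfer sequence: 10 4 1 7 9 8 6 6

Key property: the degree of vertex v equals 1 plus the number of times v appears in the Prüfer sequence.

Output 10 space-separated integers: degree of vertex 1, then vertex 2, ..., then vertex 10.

p_1 = 10: count[10] becomes 1
p_2 = 4: count[4] becomes 1
p_3 = 1: count[1] becomes 1
p_4 = 7: count[7] becomes 1
p_5 = 9: count[9] becomes 1
p_6 = 8: count[8] becomes 1
p_7 = 6: count[6] becomes 1
p_8 = 6: count[6] becomes 2
Degrees (1 + count): deg[1]=1+1=2, deg[2]=1+0=1, deg[3]=1+0=1, deg[4]=1+1=2, deg[5]=1+0=1, deg[6]=1+2=3, deg[7]=1+1=2, deg[8]=1+1=2, deg[9]=1+1=2, deg[10]=1+1=2

Answer: 2 1 1 2 1 3 2 2 2 2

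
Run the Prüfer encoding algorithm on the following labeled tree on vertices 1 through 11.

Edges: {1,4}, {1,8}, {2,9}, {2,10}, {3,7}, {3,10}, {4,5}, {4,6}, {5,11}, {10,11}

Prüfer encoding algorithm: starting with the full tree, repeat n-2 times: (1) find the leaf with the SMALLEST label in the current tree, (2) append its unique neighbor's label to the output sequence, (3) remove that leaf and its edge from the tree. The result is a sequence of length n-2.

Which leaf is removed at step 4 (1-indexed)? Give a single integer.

Answer: 8

Derivation:
Step 1: current leaves = {6,7,8,9}. Remove leaf 6 (neighbor: 4).
Step 2: current leaves = {7,8,9}. Remove leaf 7 (neighbor: 3).
Step 3: current leaves = {3,8,9}. Remove leaf 3 (neighbor: 10).
Step 4: current leaves = {8,9}. Remove leaf 8 (neighbor: 1).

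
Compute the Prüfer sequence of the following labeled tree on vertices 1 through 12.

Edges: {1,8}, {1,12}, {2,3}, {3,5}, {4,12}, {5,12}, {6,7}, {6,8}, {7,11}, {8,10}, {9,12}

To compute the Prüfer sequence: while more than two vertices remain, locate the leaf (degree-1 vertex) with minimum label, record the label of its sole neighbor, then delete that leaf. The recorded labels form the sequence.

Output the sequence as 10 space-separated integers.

Step 1: leaves = {2,4,9,10,11}. Remove smallest leaf 2, emit neighbor 3.
Step 2: leaves = {3,4,9,10,11}. Remove smallest leaf 3, emit neighbor 5.
Step 3: leaves = {4,5,9,10,11}. Remove smallest leaf 4, emit neighbor 12.
Step 4: leaves = {5,9,10,11}. Remove smallest leaf 5, emit neighbor 12.
Step 5: leaves = {9,10,11}. Remove smallest leaf 9, emit neighbor 12.
Step 6: leaves = {10,11,12}. Remove smallest leaf 10, emit neighbor 8.
Step 7: leaves = {11,12}. Remove smallest leaf 11, emit neighbor 7.
Step 8: leaves = {7,12}. Remove smallest leaf 7, emit neighbor 6.
Step 9: leaves = {6,12}. Remove smallest leaf 6, emit neighbor 8.
Step 10: leaves = {8,12}. Remove smallest leaf 8, emit neighbor 1.
Done: 2 vertices remain (1, 12). Sequence = [3 5 12 12 12 8 7 6 8 1]

Answer: 3 5 12 12 12 8 7 6 8 1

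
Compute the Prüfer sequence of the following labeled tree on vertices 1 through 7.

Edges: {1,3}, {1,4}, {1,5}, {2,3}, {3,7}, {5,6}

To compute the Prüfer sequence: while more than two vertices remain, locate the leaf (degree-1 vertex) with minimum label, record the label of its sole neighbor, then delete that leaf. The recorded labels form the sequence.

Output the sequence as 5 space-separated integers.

Step 1: leaves = {2,4,6,7}. Remove smallest leaf 2, emit neighbor 3.
Step 2: leaves = {4,6,7}. Remove smallest leaf 4, emit neighbor 1.
Step 3: leaves = {6,7}. Remove smallest leaf 6, emit neighbor 5.
Step 4: leaves = {5,7}. Remove smallest leaf 5, emit neighbor 1.
Step 5: leaves = {1,7}. Remove smallest leaf 1, emit neighbor 3.
Done: 2 vertices remain (3, 7). Sequence = [3 1 5 1 3]

Answer: 3 1 5 1 3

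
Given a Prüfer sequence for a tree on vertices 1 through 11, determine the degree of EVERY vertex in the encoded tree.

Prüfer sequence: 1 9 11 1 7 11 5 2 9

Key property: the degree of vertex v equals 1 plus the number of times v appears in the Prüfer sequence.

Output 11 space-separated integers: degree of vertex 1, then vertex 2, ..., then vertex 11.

p_1 = 1: count[1] becomes 1
p_2 = 9: count[9] becomes 1
p_3 = 11: count[11] becomes 1
p_4 = 1: count[1] becomes 2
p_5 = 7: count[7] becomes 1
p_6 = 11: count[11] becomes 2
p_7 = 5: count[5] becomes 1
p_8 = 2: count[2] becomes 1
p_9 = 9: count[9] becomes 2
Degrees (1 + count): deg[1]=1+2=3, deg[2]=1+1=2, deg[3]=1+0=1, deg[4]=1+0=1, deg[5]=1+1=2, deg[6]=1+0=1, deg[7]=1+1=2, deg[8]=1+0=1, deg[9]=1+2=3, deg[10]=1+0=1, deg[11]=1+2=3

Answer: 3 2 1 1 2 1 2 1 3 1 3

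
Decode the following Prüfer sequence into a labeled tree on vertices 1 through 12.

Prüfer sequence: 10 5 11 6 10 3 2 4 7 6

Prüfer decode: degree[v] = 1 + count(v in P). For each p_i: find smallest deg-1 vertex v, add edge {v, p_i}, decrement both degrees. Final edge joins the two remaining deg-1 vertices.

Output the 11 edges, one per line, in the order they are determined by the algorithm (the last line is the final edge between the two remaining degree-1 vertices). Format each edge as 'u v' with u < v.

Answer: 1 10
5 8
5 11
6 9
10 11
3 10
2 3
2 4
4 7
6 7
6 12

Derivation:
Initial degrees: {1:1, 2:2, 3:2, 4:2, 5:2, 6:3, 7:2, 8:1, 9:1, 10:3, 11:2, 12:1}
Step 1: smallest deg-1 vertex = 1, p_1 = 10. Add edge {1,10}. Now deg[1]=0, deg[10]=2.
Step 2: smallest deg-1 vertex = 8, p_2 = 5. Add edge {5,8}. Now deg[8]=0, deg[5]=1.
Step 3: smallest deg-1 vertex = 5, p_3 = 11. Add edge {5,11}. Now deg[5]=0, deg[11]=1.
Step 4: smallest deg-1 vertex = 9, p_4 = 6. Add edge {6,9}. Now deg[9]=0, deg[6]=2.
Step 5: smallest deg-1 vertex = 11, p_5 = 10. Add edge {10,11}. Now deg[11]=0, deg[10]=1.
Step 6: smallest deg-1 vertex = 10, p_6 = 3. Add edge {3,10}. Now deg[10]=0, deg[3]=1.
Step 7: smallest deg-1 vertex = 3, p_7 = 2. Add edge {2,3}. Now deg[3]=0, deg[2]=1.
Step 8: smallest deg-1 vertex = 2, p_8 = 4. Add edge {2,4}. Now deg[2]=0, deg[4]=1.
Step 9: smallest deg-1 vertex = 4, p_9 = 7. Add edge {4,7}. Now deg[4]=0, deg[7]=1.
Step 10: smallest deg-1 vertex = 7, p_10 = 6. Add edge {6,7}. Now deg[7]=0, deg[6]=1.
Final: two remaining deg-1 vertices are 6, 12. Add edge {6,12}.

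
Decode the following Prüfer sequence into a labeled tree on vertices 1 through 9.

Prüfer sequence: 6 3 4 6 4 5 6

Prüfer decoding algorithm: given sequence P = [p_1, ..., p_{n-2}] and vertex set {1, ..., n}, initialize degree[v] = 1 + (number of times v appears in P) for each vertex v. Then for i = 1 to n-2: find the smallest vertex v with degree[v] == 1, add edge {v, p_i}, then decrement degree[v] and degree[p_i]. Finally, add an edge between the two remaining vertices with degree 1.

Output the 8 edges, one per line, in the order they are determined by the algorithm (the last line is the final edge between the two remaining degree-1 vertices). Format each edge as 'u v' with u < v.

Answer: 1 6
2 3
3 4
6 7
4 8
4 5
5 6
6 9

Derivation:
Initial degrees: {1:1, 2:1, 3:2, 4:3, 5:2, 6:4, 7:1, 8:1, 9:1}
Step 1: smallest deg-1 vertex = 1, p_1 = 6. Add edge {1,6}. Now deg[1]=0, deg[6]=3.
Step 2: smallest deg-1 vertex = 2, p_2 = 3. Add edge {2,3}. Now deg[2]=0, deg[3]=1.
Step 3: smallest deg-1 vertex = 3, p_3 = 4. Add edge {3,4}. Now deg[3]=0, deg[4]=2.
Step 4: smallest deg-1 vertex = 7, p_4 = 6. Add edge {6,7}. Now deg[7]=0, deg[6]=2.
Step 5: smallest deg-1 vertex = 8, p_5 = 4. Add edge {4,8}. Now deg[8]=0, deg[4]=1.
Step 6: smallest deg-1 vertex = 4, p_6 = 5. Add edge {4,5}. Now deg[4]=0, deg[5]=1.
Step 7: smallest deg-1 vertex = 5, p_7 = 6. Add edge {5,6}. Now deg[5]=0, deg[6]=1.
Final: two remaining deg-1 vertices are 6, 9. Add edge {6,9}.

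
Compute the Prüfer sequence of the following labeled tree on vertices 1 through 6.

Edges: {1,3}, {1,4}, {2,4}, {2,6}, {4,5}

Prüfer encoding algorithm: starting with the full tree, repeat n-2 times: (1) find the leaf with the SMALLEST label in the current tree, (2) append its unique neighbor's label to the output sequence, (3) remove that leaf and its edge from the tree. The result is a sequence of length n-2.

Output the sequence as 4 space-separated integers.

Answer: 1 4 4 2

Derivation:
Step 1: leaves = {3,5,6}. Remove smallest leaf 3, emit neighbor 1.
Step 2: leaves = {1,5,6}. Remove smallest leaf 1, emit neighbor 4.
Step 3: leaves = {5,6}. Remove smallest leaf 5, emit neighbor 4.
Step 4: leaves = {4,6}. Remove smallest leaf 4, emit neighbor 2.
Done: 2 vertices remain (2, 6). Sequence = [1 4 4 2]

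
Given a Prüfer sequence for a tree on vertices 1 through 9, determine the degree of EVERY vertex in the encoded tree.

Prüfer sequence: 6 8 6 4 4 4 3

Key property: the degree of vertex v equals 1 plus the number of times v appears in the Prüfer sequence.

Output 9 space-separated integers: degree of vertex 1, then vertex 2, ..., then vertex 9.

Answer: 1 1 2 4 1 3 1 2 1

Derivation:
p_1 = 6: count[6] becomes 1
p_2 = 8: count[8] becomes 1
p_3 = 6: count[6] becomes 2
p_4 = 4: count[4] becomes 1
p_5 = 4: count[4] becomes 2
p_6 = 4: count[4] becomes 3
p_7 = 3: count[3] becomes 1
Degrees (1 + count): deg[1]=1+0=1, deg[2]=1+0=1, deg[3]=1+1=2, deg[4]=1+3=4, deg[5]=1+0=1, deg[6]=1+2=3, deg[7]=1+0=1, deg[8]=1+1=2, deg[9]=1+0=1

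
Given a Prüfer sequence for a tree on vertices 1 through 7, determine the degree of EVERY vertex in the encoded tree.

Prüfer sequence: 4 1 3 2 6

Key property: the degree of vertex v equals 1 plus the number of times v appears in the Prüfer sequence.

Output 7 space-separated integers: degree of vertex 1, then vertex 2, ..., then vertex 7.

p_1 = 4: count[4] becomes 1
p_2 = 1: count[1] becomes 1
p_3 = 3: count[3] becomes 1
p_4 = 2: count[2] becomes 1
p_5 = 6: count[6] becomes 1
Degrees (1 + count): deg[1]=1+1=2, deg[2]=1+1=2, deg[3]=1+1=2, deg[4]=1+1=2, deg[5]=1+0=1, deg[6]=1+1=2, deg[7]=1+0=1

Answer: 2 2 2 2 1 2 1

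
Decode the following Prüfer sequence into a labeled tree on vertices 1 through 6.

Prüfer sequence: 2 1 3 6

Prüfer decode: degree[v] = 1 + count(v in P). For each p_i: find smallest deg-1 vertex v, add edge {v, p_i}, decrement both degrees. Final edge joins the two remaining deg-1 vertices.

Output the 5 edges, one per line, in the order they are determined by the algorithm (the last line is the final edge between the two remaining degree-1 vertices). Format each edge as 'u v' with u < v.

Initial degrees: {1:2, 2:2, 3:2, 4:1, 5:1, 6:2}
Step 1: smallest deg-1 vertex = 4, p_1 = 2. Add edge {2,4}. Now deg[4]=0, deg[2]=1.
Step 2: smallest deg-1 vertex = 2, p_2 = 1. Add edge {1,2}. Now deg[2]=0, deg[1]=1.
Step 3: smallest deg-1 vertex = 1, p_3 = 3. Add edge {1,3}. Now deg[1]=0, deg[3]=1.
Step 4: smallest deg-1 vertex = 3, p_4 = 6. Add edge {3,6}. Now deg[3]=0, deg[6]=1.
Final: two remaining deg-1 vertices are 5, 6. Add edge {5,6}.

Answer: 2 4
1 2
1 3
3 6
5 6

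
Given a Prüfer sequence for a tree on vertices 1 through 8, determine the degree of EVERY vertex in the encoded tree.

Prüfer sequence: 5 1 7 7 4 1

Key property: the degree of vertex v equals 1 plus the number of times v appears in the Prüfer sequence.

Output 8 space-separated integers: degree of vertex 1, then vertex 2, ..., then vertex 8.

Answer: 3 1 1 2 2 1 3 1

Derivation:
p_1 = 5: count[5] becomes 1
p_2 = 1: count[1] becomes 1
p_3 = 7: count[7] becomes 1
p_4 = 7: count[7] becomes 2
p_5 = 4: count[4] becomes 1
p_6 = 1: count[1] becomes 2
Degrees (1 + count): deg[1]=1+2=3, deg[2]=1+0=1, deg[3]=1+0=1, deg[4]=1+1=2, deg[5]=1+1=2, deg[6]=1+0=1, deg[7]=1+2=3, deg[8]=1+0=1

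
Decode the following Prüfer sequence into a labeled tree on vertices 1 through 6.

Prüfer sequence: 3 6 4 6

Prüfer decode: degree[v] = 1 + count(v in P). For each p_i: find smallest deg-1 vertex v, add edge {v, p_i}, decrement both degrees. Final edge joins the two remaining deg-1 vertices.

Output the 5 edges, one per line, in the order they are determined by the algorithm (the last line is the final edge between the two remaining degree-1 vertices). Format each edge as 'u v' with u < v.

Answer: 1 3
2 6
3 4
4 6
5 6

Derivation:
Initial degrees: {1:1, 2:1, 3:2, 4:2, 5:1, 6:3}
Step 1: smallest deg-1 vertex = 1, p_1 = 3. Add edge {1,3}. Now deg[1]=0, deg[3]=1.
Step 2: smallest deg-1 vertex = 2, p_2 = 6. Add edge {2,6}. Now deg[2]=0, deg[6]=2.
Step 3: smallest deg-1 vertex = 3, p_3 = 4. Add edge {3,4}. Now deg[3]=0, deg[4]=1.
Step 4: smallest deg-1 vertex = 4, p_4 = 6. Add edge {4,6}. Now deg[4]=0, deg[6]=1.
Final: two remaining deg-1 vertices are 5, 6. Add edge {5,6}.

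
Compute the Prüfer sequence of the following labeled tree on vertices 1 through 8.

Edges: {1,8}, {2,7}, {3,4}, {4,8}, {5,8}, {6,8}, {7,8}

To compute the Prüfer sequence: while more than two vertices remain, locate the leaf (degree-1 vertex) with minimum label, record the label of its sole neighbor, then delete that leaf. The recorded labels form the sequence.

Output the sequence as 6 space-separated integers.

Step 1: leaves = {1,2,3,5,6}. Remove smallest leaf 1, emit neighbor 8.
Step 2: leaves = {2,3,5,6}. Remove smallest leaf 2, emit neighbor 7.
Step 3: leaves = {3,5,6,7}. Remove smallest leaf 3, emit neighbor 4.
Step 4: leaves = {4,5,6,7}. Remove smallest leaf 4, emit neighbor 8.
Step 5: leaves = {5,6,7}. Remove smallest leaf 5, emit neighbor 8.
Step 6: leaves = {6,7}. Remove smallest leaf 6, emit neighbor 8.
Done: 2 vertices remain (7, 8). Sequence = [8 7 4 8 8 8]

Answer: 8 7 4 8 8 8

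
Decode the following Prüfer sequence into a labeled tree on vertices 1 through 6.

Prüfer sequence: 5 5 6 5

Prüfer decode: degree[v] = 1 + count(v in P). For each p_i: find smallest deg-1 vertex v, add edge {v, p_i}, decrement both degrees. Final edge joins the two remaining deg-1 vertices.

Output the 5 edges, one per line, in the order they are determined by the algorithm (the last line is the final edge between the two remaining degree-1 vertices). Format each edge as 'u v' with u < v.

Answer: 1 5
2 5
3 6
4 5
5 6

Derivation:
Initial degrees: {1:1, 2:1, 3:1, 4:1, 5:4, 6:2}
Step 1: smallest deg-1 vertex = 1, p_1 = 5. Add edge {1,5}. Now deg[1]=0, deg[5]=3.
Step 2: smallest deg-1 vertex = 2, p_2 = 5. Add edge {2,5}. Now deg[2]=0, deg[5]=2.
Step 3: smallest deg-1 vertex = 3, p_3 = 6. Add edge {3,6}. Now deg[3]=0, deg[6]=1.
Step 4: smallest deg-1 vertex = 4, p_4 = 5. Add edge {4,5}. Now deg[4]=0, deg[5]=1.
Final: two remaining deg-1 vertices are 5, 6. Add edge {5,6}.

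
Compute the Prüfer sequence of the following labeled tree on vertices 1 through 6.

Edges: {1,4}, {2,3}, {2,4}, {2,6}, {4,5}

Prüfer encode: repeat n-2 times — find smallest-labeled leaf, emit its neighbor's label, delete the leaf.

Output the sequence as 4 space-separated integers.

Step 1: leaves = {1,3,5,6}. Remove smallest leaf 1, emit neighbor 4.
Step 2: leaves = {3,5,6}. Remove smallest leaf 3, emit neighbor 2.
Step 3: leaves = {5,6}. Remove smallest leaf 5, emit neighbor 4.
Step 4: leaves = {4,6}. Remove smallest leaf 4, emit neighbor 2.
Done: 2 vertices remain (2, 6). Sequence = [4 2 4 2]

Answer: 4 2 4 2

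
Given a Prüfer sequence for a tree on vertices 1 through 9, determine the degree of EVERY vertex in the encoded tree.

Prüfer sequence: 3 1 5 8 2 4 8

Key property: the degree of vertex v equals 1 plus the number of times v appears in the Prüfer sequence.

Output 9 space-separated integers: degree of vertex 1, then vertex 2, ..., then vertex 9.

Answer: 2 2 2 2 2 1 1 3 1

Derivation:
p_1 = 3: count[3] becomes 1
p_2 = 1: count[1] becomes 1
p_3 = 5: count[5] becomes 1
p_4 = 8: count[8] becomes 1
p_5 = 2: count[2] becomes 1
p_6 = 4: count[4] becomes 1
p_7 = 8: count[8] becomes 2
Degrees (1 + count): deg[1]=1+1=2, deg[2]=1+1=2, deg[3]=1+1=2, deg[4]=1+1=2, deg[5]=1+1=2, deg[6]=1+0=1, deg[7]=1+0=1, deg[8]=1+2=3, deg[9]=1+0=1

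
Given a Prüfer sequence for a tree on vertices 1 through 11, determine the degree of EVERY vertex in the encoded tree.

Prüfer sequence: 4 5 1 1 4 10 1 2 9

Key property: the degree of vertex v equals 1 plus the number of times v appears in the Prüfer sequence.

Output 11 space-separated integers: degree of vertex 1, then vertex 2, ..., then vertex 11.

p_1 = 4: count[4] becomes 1
p_2 = 5: count[5] becomes 1
p_3 = 1: count[1] becomes 1
p_4 = 1: count[1] becomes 2
p_5 = 4: count[4] becomes 2
p_6 = 10: count[10] becomes 1
p_7 = 1: count[1] becomes 3
p_8 = 2: count[2] becomes 1
p_9 = 9: count[9] becomes 1
Degrees (1 + count): deg[1]=1+3=4, deg[2]=1+1=2, deg[3]=1+0=1, deg[4]=1+2=3, deg[5]=1+1=2, deg[6]=1+0=1, deg[7]=1+0=1, deg[8]=1+0=1, deg[9]=1+1=2, deg[10]=1+1=2, deg[11]=1+0=1

Answer: 4 2 1 3 2 1 1 1 2 2 1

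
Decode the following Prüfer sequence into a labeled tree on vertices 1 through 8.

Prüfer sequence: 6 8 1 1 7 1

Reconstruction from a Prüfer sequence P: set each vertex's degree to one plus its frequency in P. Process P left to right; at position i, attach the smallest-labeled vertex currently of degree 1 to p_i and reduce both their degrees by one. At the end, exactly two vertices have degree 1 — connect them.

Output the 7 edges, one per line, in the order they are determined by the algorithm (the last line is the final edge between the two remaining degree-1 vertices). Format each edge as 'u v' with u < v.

Initial degrees: {1:4, 2:1, 3:1, 4:1, 5:1, 6:2, 7:2, 8:2}
Step 1: smallest deg-1 vertex = 2, p_1 = 6. Add edge {2,6}. Now deg[2]=0, deg[6]=1.
Step 2: smallest deg-1 vertex = 3, p_2 = 8. Add edge {3,8}. Now deg[3]=0, deg[8]=1.
Step 3: smallest deg-1 vertex = 4, p_3 = 1. Add edge {1,4}. Now deg[4]=0, deg[1]=3.
Step 4: smallest deg-1 vertex = 5, p_4 = 1. Add edge {1,5}. Now deg[5]=0, deg[1]=2.
Step 5: smallest deg-1 vertex = 6, p_5 = 7. Add edge {6,7}. Now deg[6]=0, deg[7]=1.
Step 6: smallest deg-1 vertex = 7, p_6 = 1. Add edge {1,7}. Now deg[7]=0, deg[1]=1.
Final: two remaining deg-1 vertices are 1, 8. Add edge {1,8}.

Answer: 2 6
3 8
1 4
1 5
6 7
1 7
1 8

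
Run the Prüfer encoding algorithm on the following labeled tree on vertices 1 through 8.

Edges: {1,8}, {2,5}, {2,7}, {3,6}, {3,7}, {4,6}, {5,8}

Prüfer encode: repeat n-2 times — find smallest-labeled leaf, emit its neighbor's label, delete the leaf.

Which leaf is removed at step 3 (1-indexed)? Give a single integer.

Answer: 6

Derivation:
Step 1: current leaves = {1,4}. Remove leaf 1 (neighbor: 8).
Step 2: current leaves = {4,8}. Remove leaf 4 (neighbor: 6).
Step 3: current leaves = {6,8}. Remove leaf 6 (neighbor: 3).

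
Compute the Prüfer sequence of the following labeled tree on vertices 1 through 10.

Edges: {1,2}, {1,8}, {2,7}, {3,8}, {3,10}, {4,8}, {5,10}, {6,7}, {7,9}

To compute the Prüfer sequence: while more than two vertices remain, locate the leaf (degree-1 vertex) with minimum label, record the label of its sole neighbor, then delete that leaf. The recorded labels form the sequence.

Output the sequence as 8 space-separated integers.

Step 1: leaves = {4,5,6,9}. Remove smallest leaf 4, emit neighbor 8.
Step 2: leaves = {5,6,9}. Remove smallest leaf 5, emit neighbor 10.
Step 3: leaves = {6,9,10}. Remove smallest leaf 6, emit neighbor 7.
Step 4: leaves = {9,10}. Remove smallest leaf 9, emit neighbor 7.
Step 5: leaves = {7,10}. Remove smallest leaf 7, emit neighbor 2.
Step 6: leaves = {2,10}. Remove smallest leaf 2, emit neighbor 1.
Step 7: leaves = {1,10}. Remove smallest leaf 1, emit neighbor 8.
Step 8: leaves = {8,10}. Remove smallest leaf 8, emit neighbor 3.
Done: 2 vertices remain (3, 10). Sequence = [8 10 7 7 2 1 8 3]

Answer: 8 10 7 7 2 1 8 3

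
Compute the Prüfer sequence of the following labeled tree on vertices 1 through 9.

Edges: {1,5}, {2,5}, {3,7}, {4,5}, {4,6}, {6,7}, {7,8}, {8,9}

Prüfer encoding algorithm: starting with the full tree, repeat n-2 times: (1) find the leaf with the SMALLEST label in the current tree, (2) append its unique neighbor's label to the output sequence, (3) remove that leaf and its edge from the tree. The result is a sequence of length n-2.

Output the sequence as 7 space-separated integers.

Answer: 5 5 7 4 6 7 8

Derivation:
Step 1: leaves = {1,2,3,9}. Remove smallest leaf 1, emit neighbor 5.
Step 2: leaves = {2,3,9}. Remove smallest leaf 2, emit neighbor 5.
Step 3: leaves = {3,5,9}. Remove smallest leaf 3, emit neighbor 7.
Step 4: leaves = {5,9}. Remove smallest leaf 5, emit neighbor 4.
Step 5: leaves = {4,9}. Remove smallest leaf 4, emit neighbor 6.
Step 6: leaves = {6,9}. Remove smallest leaf 6, emit neighbor 7.
Step 7: leaves = {7,9}. Remove smallest leaf 7, emit neighbor 8.
Done: 2 vertices remain (8, 9). Sequence = [5 5 7 4 6 7 8]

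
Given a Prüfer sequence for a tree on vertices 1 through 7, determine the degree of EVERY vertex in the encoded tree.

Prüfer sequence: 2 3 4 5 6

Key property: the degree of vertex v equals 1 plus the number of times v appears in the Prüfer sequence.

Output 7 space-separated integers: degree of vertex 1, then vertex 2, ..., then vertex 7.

p_1 = 2: count[2] becomes 1
p_2 = 3: count[3] becomes 1
p_3 = 4: count[4] becomes 1
p_4 = 5: count[5] becomes 1
p_5 = 6: count[6] becomes 1
Degrees (1 + count): deg[1]=1+0=1, deg[2]=1+1=2, deg[3]=1+1=2, deg[4]=1+1=2, deg[5]=1+1=2, deg[6]=1+1=2, deg[7]=1+0=1

Answer: 1 2 2 2 2 2 1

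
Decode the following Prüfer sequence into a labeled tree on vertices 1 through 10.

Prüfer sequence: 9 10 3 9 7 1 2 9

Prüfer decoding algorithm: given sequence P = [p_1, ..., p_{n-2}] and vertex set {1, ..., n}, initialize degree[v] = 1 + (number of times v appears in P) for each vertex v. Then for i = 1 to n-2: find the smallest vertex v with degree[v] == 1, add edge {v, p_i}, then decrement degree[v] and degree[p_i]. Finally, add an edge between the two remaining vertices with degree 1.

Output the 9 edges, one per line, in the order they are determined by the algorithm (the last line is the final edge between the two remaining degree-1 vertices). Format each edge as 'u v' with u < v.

Initial degrees: {1:2, 2:2, 3:2, 4:1, 5:1, 6:1, 7:2, 8:1, 9:4, 10:2}
Step 1: smallest deg-1 vertex = 4, p_1 = 9. Add edge {4,9}. Now deg[4]=0, deg[9]=3.
Step 2: smallest deg-1 vertex = 5, p_2 = 10. Add edge {5,10}. Now deg[5]=0, deg[10]=1.
Step 3: smallest deg-1 vertex = 6, p_3 = 3. Add edge {3,6}. Now deg[6]=0, deg[3]=1.
Step 4: smallest deg-1 vertex = 3, p_4 = 9. Add edge {3,9}. Now deg[3]=0, deg[9]=2.
Step 5: smallest deg-1 vertex = 8, p_5 = 7. Add edge {7,8}. Now deg[8]=0, deg[7]=1.
Step 6: smallest deg-1 vertex = 7, p_6 = 1. Add edge {1,7}. Now deg[7]=0, deg[1]=1.
Step 7: smallest deg-1 vertex = 1, p_7 = 2. Add edge {1,2}. Now deg[1]=0, deg[2]=1.
Step 8: smallest deg-1 vertex = 2, p_8 = 9. Add edge {2,9}. Now deg[2]=0, deg[9]=1.
Final: two remaining deg-1 vertices are 9, 10. Add edge {9,10}.

Answer: 4 9
5 10
3 6
3 9
7 8
1 7
1 2
2 9
9 10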